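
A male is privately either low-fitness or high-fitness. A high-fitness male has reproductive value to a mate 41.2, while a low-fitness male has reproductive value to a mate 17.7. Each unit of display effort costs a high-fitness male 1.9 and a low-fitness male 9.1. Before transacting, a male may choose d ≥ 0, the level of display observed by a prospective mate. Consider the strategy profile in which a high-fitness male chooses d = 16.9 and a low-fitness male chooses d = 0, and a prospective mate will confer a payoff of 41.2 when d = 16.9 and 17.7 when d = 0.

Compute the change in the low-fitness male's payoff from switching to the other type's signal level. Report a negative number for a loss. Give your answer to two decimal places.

-130.29

Playing d = 0 the low-fitness male receives 17.7.
Deviating to d = 16.9 brings payment 41.2 at cost 9.1 × 16.9 = 153.79, netting -112.59.
Gain from deviating: -112.59 − 17.7 = -130.29.
The gain is negative, so the low-fitness type's incentive-compatibility constraint is satisfied.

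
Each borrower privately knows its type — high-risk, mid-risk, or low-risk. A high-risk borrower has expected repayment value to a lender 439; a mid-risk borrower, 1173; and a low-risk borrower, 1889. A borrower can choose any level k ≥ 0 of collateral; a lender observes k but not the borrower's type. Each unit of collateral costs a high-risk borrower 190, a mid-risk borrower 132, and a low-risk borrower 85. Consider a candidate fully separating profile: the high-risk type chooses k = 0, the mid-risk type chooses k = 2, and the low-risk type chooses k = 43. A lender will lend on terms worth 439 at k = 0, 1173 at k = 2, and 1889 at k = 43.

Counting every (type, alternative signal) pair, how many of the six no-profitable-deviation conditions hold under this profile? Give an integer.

3

High-risk (own payoff 439): to k=2 gives 1173 − 190×2 = 793 → profitable ✗; to k=43 gives 1889 − 190×43 = -6281 → no gain ✓.
Mid-risk (own payoff 1173 − 132×2 = 909): to k=0 gives 439 → no gain ✓; to k=43 gives 1889 − 132×43 = -3787 → no gain ✓.
Low-risk (own payoff 1889 − 85×43 = -1766): to k=0 gives 439 → profitable ✗; to k=2 gives 1173 − 85×2 = 1003 → profitable ✗.
3 of the 6 constraints hold; not an equilibrium.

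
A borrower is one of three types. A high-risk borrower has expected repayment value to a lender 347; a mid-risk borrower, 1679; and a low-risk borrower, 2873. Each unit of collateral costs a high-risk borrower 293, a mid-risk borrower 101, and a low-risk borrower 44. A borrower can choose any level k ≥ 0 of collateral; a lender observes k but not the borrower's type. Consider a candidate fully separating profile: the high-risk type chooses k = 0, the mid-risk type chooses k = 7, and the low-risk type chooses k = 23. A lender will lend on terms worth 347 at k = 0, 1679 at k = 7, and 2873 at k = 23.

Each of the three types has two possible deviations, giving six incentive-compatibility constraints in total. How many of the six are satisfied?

High-risk (own payoff 347): to k=7 gives 1679 − 293×7 = -372 → no gain ✓; to k=23 gives 2873 − 293×23 = -3866 → no gain ✓.
Low-risk (own payoff 2873 − 44×23 = 1861): to k=0 gives 347 → no gain ✓; to k=7 gives 1679 − 44×7 = 1371 → no gain ✓.
Mid-risk (own payoff 1679 − 101×7 = 972): to k=0 gives 347 → no gain ✓; to k=23 gives 2873 − 101×23 = 550 → no gain ✓.
6 of the 6 constraints hold; this profile is a separating equilibrium.

6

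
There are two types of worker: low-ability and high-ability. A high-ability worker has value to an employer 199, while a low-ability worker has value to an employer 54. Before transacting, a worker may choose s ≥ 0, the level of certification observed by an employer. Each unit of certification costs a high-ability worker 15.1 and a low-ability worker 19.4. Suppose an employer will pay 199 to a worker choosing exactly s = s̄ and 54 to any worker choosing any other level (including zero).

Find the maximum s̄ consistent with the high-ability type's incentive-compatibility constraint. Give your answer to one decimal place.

9.6

Choosing s̄ yields the high-ability type 199 − 15.1·s̄; choosing zero yields 54.
The high-ability type is indifferent at 199 − 15.1·s̄ = 54, i.e. s̄ = (199 − 54) / 15.1 ≈ 9.6.
For any s̄ above 9.6 the high-ability type would rather pool at zero, so separation collapses.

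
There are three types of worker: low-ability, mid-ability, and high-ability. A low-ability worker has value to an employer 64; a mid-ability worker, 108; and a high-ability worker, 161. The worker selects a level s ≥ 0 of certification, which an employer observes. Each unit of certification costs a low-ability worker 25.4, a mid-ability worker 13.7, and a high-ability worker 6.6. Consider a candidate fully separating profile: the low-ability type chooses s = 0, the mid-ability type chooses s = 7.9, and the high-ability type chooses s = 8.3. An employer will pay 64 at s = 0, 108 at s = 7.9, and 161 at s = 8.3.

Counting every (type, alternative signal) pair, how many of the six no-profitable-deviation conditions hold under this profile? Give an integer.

Low-ability (own payoff 64): to s=7.9 gives 108 − 25.4×7.9 = -92.66 → no gain ✓; to s=8.3 gives 161 − 25.4×8.3 = -49.82 → no gain ✓.
High-ability (own payoff 161 − 6.6×8.3 = 106.22): to s=0 gives 64 → no gain ✓; to s=7.9 gives 108 − 6.6×7.9 = 55.86 → no gain ✓.
Mid-ability (own payoff 108 − 13.7×7.9 = -0.23): to s=0 gives 64 → profitable ✗; to s=8.3 gives 161 − 13.7×8.3 = 47.29 → profitable ✗.
4 of the 6 constraints hold; not an equilibrium.

4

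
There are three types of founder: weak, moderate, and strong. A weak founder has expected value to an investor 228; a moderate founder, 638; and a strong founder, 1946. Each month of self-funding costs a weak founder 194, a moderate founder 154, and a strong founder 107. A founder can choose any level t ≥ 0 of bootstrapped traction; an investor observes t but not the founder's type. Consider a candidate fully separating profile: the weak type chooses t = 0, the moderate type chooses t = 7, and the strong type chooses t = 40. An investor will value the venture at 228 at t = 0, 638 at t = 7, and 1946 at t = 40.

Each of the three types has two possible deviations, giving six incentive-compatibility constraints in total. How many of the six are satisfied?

Strong (own payoff 1946 − 107×40 = -2334): to t=0 gives 228 → profitable ✗; to t=7 gives 638 − 107×7 = -111 → profitable ✗.
Moderate (own payoff 638 − 154×7 = -440): to t=0 gives 228 → profitable ✗; to t=40 gives 1946 − 154×40 = -4214 → no gain ✓.
Weak (own payoff 228): to t=7 gives 638 − 194×7 = -720 → no gain ✓; to t=40 gives 1946 − 194×40 = -5814 → no gain ✓.
3 of the 6 constraints hold; not an equilibrium.

3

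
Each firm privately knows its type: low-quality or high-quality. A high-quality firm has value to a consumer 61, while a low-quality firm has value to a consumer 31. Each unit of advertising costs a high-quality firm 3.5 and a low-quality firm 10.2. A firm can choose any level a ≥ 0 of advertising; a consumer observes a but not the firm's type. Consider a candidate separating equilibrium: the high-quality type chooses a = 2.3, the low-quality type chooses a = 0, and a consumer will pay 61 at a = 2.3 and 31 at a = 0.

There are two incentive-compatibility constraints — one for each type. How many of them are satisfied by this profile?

1

Low-quality type: stay at 0 → 31; mimic → 61 − 10.2 × 2.3 = 37.54. IC fails (31 < 37.54).
High-quality type: signal → 61 − 3.5 × 2.3 = 52.95; deviate to 0 → 31. IC holds (52.95 ≥ 31).
1 of 2 constraints hold, so this profile is not an equilibrium.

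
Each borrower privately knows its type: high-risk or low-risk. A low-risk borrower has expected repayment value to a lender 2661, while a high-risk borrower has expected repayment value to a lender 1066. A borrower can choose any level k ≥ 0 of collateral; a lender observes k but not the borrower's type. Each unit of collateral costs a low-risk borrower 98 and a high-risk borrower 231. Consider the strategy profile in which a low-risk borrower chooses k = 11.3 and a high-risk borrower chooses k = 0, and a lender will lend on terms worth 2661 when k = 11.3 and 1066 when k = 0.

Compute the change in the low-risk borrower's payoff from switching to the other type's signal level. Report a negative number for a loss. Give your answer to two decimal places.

Playing k = 11.3 the low-risk borrower receives 2661 − 98 × 11.3 = 1553.6.
Deviating to k = 0 yields 1066 instead.
Gain from deviating: 1066 − 1553.6 = -487.60.
The gain is negative, so the low-risk type's incentive-compatibility constraint is satisfied.

-487.60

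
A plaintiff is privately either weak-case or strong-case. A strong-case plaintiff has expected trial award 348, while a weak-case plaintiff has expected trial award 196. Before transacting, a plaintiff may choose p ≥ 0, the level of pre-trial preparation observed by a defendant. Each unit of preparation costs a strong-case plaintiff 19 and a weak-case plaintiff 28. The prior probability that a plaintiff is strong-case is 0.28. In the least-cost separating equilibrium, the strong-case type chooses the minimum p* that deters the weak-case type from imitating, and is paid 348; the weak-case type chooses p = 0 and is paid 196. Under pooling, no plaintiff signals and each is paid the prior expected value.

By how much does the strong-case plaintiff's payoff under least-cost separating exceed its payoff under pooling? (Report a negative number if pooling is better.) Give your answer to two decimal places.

Least-cost separating signal: p* solves 196 = 348 − 28·p*, so p* = (348 − 196)/28 ≈ 5.4286.
Strong-case type's separating payoff: 348 − 19 × p* = 348 − 19 × (348 − 196)/28 = 348 − 2888/28 ≈ 244.8571.
Pooling payoff: 0.28 × 348 + 0.72 × 196 = 238.56.
Difference: 244.8571 − 238.56 = 6.2971, i.e. 6.30 to two decimal places.
The strong-case type prefers to separate.

6.30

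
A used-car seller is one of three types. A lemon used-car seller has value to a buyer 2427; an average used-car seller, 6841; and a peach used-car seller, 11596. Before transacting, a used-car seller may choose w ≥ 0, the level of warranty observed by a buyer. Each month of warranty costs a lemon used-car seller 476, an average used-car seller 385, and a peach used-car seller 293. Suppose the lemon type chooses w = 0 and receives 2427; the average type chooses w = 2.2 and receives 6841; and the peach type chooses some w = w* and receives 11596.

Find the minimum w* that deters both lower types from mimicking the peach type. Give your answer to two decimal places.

Average type (on-path payoff 6841 − 385×2.2 = 5994) won't mimic when 5994 ≥ 11596 − 385·w*, i.e. w* ≥ 14.55.
Lemon type (on-path payoff 2427) won't mimic when 2427 ≥ 11596 − 476·w*, i.e. w* ≥ 19.26.
Both must hold, so w* = max(19.26, 14.55) = 19.26. The lemon type's constraint binds.

19.26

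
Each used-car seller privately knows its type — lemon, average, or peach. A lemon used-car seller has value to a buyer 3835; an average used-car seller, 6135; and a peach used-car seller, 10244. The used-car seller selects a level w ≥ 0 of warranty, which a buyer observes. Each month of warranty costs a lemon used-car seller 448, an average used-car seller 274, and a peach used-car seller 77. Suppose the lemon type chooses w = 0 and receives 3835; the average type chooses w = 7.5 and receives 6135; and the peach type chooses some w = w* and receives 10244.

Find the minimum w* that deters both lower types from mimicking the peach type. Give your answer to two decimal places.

Average type (on-path payoff 6135 − 274×7.5 = 4080) won't mimic when 4080 ≥ 10244 − 274·w*, i.e. w* ≥ 22.50.
Lemon type (on-path payoff 3835) won't mimic when 3835 ≥ 10244 − 448·w*, i.e. w* ≥ 14.31.
Both must hold, so w* = max(14.31, 22.50) = 22.50. The average type's constraint binds.

22.50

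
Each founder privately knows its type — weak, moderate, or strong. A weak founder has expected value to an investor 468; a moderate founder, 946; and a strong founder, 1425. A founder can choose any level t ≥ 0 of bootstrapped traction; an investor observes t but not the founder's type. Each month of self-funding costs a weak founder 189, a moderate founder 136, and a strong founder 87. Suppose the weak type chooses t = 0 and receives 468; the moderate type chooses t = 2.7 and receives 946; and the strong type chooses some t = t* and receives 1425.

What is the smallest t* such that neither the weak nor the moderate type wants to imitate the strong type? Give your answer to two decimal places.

6.22

Moderate type (on-path payoff 946 − 136×2.7 = 578.8) won't mimic when 578.8 ≥ 1425 − 136·t*, i.e. t* ≥ 6.22.
Weak type (on-path payoff 468) won't mimic when 468 ≥ 1425 − 189·t*, i.e. t* ≥ 5.06.
Both must hold, so t* = max(5.06, 6.22) = 6.22. The moderate type's constraint binds.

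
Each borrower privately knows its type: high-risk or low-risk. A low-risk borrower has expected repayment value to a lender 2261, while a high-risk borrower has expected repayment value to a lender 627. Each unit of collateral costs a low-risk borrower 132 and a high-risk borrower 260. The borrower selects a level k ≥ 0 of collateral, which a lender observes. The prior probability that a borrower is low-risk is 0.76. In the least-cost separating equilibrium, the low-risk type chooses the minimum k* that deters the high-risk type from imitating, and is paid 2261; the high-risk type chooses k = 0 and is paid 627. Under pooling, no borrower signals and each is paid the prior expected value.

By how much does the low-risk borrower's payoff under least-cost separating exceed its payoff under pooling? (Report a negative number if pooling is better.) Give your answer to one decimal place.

Least-cost separating signal: k* solves 627 = 2261 − 260·k*, so k* = (2261 − 627)/260 ≈ 6.2846.
Low-risk type's separating payoff: 2261 − 132 × k* = 2261 − 132 × (2261 − 627)/260 = 2261 − 215688/260 ≈ 1431.431.
Pooling payoff: 0.76 × 2261 + 0.24 × 627 = 1868.84.
Difference: 1431.431 − 1868.84 = -437.409, i.e. -437.4 to one decimal place.
The low-risk type would prefer the pooling outcome.

-437.4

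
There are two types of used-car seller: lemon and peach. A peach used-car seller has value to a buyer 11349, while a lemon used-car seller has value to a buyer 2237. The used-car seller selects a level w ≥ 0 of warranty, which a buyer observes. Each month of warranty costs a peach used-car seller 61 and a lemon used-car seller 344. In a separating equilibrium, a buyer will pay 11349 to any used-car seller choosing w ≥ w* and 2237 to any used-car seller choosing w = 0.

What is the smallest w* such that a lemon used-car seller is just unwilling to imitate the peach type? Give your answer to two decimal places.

26.49

A lemon used-car seller choosing w = 0 receives 2237.
Imitating at w* instead would pay 11349 at cost 344·w*, netting 11349 − 344·w*.
Indifference: 2237 = 11349 − 344·w*, so w* = (11349 − 2237) / 344 ≈ 26.49.
This is the lemon type's binding incentive-compatibility constraint; any w ≥ 26.49 sustains separation on that side.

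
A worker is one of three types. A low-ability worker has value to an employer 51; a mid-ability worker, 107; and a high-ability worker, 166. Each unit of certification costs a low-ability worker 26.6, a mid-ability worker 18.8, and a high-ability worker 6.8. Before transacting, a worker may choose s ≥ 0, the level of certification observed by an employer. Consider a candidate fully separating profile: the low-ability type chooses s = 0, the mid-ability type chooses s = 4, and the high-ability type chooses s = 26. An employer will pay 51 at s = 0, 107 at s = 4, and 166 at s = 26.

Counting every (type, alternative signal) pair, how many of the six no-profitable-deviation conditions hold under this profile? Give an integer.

3

Low-ability (own payoff 51): to s=4 gives 107 − 26.6×4 = 0.6 → no gain ✓; to s=26 gives 166 − 26.6×26 = -525.6 → no gain ✓.
High-ability (own payoff 166 − 6.8×26 = -10.8): to s=0 gives 51 → profitable ✗; to s=4 gives 107 − 6.8×4 = 79.8 → profitable ✗.
Mid-ability (own payoff 107 − 18.8×4 = 31.8): to s=0 gives 51 → profitable ✗; to s=26 gives 166 − 18.8×26 = -322.8 → no gain ✓.
3 of the 6 constraints hold; not an equilibrium.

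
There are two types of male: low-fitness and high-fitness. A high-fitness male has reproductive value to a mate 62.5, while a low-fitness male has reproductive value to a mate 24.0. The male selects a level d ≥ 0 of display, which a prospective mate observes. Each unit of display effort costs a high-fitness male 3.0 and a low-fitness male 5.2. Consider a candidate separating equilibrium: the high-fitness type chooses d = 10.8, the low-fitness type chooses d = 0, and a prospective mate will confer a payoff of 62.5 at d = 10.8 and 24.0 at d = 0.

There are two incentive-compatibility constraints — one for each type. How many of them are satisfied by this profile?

2

High-fitness type: signal → 62.5 − 3.0 × 10.8 = 30.1; deviate to 0 → 24.0. IC holds (30.1 ≥ 24.0).
Low-fitness type: stay at 0 → 24.0; mimic → 62.5 − 5.2 × 10.8 = 6.34. IC holds (24.0 ≥ 6.34).
2 of 2 constraints hold, so this is a separating equilibrium.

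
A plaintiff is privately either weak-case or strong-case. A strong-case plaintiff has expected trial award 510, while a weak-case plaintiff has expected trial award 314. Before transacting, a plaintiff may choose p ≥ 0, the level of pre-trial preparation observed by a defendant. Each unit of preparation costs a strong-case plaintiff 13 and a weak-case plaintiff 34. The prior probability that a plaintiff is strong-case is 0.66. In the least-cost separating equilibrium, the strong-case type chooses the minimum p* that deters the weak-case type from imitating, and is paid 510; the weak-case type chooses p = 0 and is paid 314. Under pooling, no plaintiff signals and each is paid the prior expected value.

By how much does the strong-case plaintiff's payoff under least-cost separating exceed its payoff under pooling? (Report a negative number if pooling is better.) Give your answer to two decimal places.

-8.30

Least-cost separating signal: p* solves 314 = 510 − 34·p*, so p* = (510 − 314)/34 ≈ 5.7647.
Strong-case type's separating payoff: 510 − 13 × p* = 510 − 13 × (510 − 314)/34 = 510 − 2548/34 ≈ 435.0588.
Pooling payoff: 0.66 × 510 + 0.34 × 314 = 443.36.
Difference: 435.0588 − 443.36 = -8.3012, i.e. -8.30 to two decimal places.
The strong-case type would prefer the pooling outcome.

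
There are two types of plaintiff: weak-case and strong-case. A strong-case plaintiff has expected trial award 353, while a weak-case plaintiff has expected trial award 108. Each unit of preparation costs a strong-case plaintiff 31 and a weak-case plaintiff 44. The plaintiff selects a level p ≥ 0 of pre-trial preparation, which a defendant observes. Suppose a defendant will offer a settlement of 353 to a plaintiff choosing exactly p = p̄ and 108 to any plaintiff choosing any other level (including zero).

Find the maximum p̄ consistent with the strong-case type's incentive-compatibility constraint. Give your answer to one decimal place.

Choosing p̄ yields the strong-case type 353 − 31·p̄; choosing zero yields 108.
The strong-case type is indifferent at 353 − 31·p̄ = 108, i.e. p̄ = (353 − 108) / 31 ≈ 7.9.
For any p̄ above 7.9 the strong-case type would rather pool at zero, so separation collapses.

7.9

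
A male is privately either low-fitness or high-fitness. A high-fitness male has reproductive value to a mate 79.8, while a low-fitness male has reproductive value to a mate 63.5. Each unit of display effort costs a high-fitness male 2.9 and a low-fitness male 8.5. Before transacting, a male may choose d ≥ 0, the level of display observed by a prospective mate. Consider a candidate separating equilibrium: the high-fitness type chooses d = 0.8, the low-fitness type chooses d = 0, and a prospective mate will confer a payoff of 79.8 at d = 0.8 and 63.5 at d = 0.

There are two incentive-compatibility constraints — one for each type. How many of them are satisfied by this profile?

Low-fitness type: stay at 0 → 63.5; mimic → 79.8 − 8.5 × 0.8 = 73. IC fails (63.5 < 73).
High-fitness type: signal → 79.8 − 2.9 × 0.8 = 77.48; deviate to 0 → 63.5. IC holds (77.48 ≥ 63.5).
1 of 2 constraints hold, so this profile is not an equilibrium.

1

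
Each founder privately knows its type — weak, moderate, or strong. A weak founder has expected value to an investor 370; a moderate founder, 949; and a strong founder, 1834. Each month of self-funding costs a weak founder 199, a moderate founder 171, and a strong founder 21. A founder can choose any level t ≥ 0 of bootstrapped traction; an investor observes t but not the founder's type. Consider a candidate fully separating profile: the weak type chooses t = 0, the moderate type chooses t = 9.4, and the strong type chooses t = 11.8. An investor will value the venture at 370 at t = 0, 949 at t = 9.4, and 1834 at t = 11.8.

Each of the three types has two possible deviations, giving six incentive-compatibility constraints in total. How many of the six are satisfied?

Strong (own payoff 1834 − 21×11.8 = 1586.2): to t=0 gives 370 → no gain ✓; to t=9.4 gives 949 − 21×9.4 = 751.6 → no gain ✓.
Moderate (own payoff 949 − 171×9.4 = -658.4): to t=0 gives 370 → profitable ✗; to t=11.8 gives 1834 − 171×11.8 = -183.8 → profitable ✗.
Weak (own payoff 370): to t=9.4 gives 949 − 199×9.4 = -921.6 → no gain ✓; to t=11.8 gives 1834 − 199×11.8 = -514.2 → no gain ✓.
4 of the 6 constraints hold; not an equilibrium.

4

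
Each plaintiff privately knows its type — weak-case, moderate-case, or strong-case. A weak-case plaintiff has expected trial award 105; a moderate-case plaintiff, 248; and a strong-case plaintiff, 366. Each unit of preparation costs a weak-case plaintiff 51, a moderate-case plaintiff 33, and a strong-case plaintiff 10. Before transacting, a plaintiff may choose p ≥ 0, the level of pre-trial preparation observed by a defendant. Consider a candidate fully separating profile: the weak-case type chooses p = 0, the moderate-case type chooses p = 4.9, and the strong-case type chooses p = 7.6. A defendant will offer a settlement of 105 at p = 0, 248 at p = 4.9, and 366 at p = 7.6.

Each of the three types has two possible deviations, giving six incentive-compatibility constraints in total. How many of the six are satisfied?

4

Weak-case (own payoff 105): to p=4.9 gives 248 − 51×4.9 = -1.9 → no gain ✓; to p=7.6 gives 366 − 51×7.6 = -21.6 → no gain ✓.
Strong-case (own payoff 366 − 10×7.6 = 290): to p=0 gives 105 → no gain ✓; to p=4.9 gives 248 − 10×4.9 = 199 → no gain ✓.
Moderate-case (own payoff 248 − 33×4.9 = 86.3): to p=0 gives 105 → profitable ✗; to p=7.6 gives 366 − 33×7.6 = 115.2 → profitable ✗.
4 of the 6 constraints hold; not an equilibrium.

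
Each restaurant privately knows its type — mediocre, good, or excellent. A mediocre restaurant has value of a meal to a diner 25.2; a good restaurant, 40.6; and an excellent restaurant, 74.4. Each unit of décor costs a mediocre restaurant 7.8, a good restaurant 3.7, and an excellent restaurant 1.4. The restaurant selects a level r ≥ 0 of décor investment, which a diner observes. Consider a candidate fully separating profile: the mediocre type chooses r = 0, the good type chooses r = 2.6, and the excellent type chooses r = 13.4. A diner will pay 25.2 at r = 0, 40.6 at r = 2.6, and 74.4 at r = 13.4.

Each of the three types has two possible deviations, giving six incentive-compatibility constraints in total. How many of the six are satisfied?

Excellent (own payoff 74.4 − 1.4×13.4 = 55.64): to r=0 gives 25.2 → no gain ✓; to r=2.6 gives 40.6 − 1.4×2.6 = 36.96 → no gain ✓.
Mediocre (own payoff 25.2): to r=2.6 gives 40.6 − 7.8×2.6 = 20.32 → no gain ✓; to r=13.4 gives 74.4 − 7.8×13.4 = -30.12 → no gain ✓.
Good (own payoff 40.6 − 3.7×2.6 = 30.98): to r=0 gives 25.2 → no gain ✓; to r=13.4 gives 74.4 − 3.7×13.4 = 24.82 → no gain ✓.
6 of the 6 constraints hold; this profile is a separating equilibrium.

6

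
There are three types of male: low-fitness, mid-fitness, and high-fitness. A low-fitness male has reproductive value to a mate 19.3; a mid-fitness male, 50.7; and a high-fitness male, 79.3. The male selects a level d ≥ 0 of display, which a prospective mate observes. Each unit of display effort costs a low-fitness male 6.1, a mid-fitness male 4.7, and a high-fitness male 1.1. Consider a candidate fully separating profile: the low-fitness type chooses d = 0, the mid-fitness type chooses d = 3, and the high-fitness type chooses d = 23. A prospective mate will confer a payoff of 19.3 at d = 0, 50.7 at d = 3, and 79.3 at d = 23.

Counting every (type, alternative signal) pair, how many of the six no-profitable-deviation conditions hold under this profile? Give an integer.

Mid-fitness (own payoff 50.7 − 4.7×3 = 36.6): to d=0 gives 19.3 → no gain ✓; to d=23 gives 79.3 − 4.7×23 = -28.8 → no gain ✓.
Low-fitness (own payoff 19.3): to d=3 gives 50.7 − 6.1×3 = 32.4 → profitable ✗; to d=23 gives 79.3 − 6.1×23 = -61 → no gain ✓.
High-fitness (own payoff 79.3 − 1.1×23 = 54): to d=0 gives 19.3 → no gain ✓; to d=3 gives 50.7 − 1.1×3 = 47.4 → no gain ✓.
5 of the 6 constraints hold; not an equilibrium.

5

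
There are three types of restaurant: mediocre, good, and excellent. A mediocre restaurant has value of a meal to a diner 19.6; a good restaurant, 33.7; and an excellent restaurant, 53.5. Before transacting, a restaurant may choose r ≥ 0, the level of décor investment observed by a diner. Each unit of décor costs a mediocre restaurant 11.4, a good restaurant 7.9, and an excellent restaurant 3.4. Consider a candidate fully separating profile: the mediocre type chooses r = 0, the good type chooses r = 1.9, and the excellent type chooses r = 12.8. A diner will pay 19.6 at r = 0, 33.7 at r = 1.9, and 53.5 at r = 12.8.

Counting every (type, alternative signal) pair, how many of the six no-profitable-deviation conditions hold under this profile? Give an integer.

3

Good (own payoff 33.7 − 7.9×1.9 = 18.69): to r=0 gives 19.6 → profitable ✗; to r=12.8 gives 53.5 − 7.9×12.8 = -47.62 → no gain ✓.
Excellent (own payoff 53.5 − 3.4×12.8 = 9.98): to r=0 gives 19.6 → profitable ✗; to r=1.9 gives 33.7 − 3.4×1.9 = 27.24 → profitable ✗.
Mediocre (own payoff 19.6): to r=1.9 gives 33.7 − 11.4×1.9 = 12.04 → no gain ✓; to r=12.8 gives 53.5 − 11.4×12.8 = -92.42 → no gain ✓.
3 of the 6 constraints hold; not an equilibrium.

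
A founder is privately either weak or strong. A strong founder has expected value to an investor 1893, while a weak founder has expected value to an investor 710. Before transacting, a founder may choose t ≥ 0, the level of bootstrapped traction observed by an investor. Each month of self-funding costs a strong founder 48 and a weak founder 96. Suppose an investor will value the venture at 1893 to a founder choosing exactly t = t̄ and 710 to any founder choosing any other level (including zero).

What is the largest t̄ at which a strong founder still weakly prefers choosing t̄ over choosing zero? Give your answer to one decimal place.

Choosing t̄ yields the strong type 1893 − 48·t̄; choosing zero yields 710.
The strong type is indifferent at 1893 − 48·t̄ = 710, i.e. t̄ = (1893 − 710) / 48 ≈ 24.6.
For any t̄ above 24.6 the strong type would rather pool at zero, so separation collapses.

24.6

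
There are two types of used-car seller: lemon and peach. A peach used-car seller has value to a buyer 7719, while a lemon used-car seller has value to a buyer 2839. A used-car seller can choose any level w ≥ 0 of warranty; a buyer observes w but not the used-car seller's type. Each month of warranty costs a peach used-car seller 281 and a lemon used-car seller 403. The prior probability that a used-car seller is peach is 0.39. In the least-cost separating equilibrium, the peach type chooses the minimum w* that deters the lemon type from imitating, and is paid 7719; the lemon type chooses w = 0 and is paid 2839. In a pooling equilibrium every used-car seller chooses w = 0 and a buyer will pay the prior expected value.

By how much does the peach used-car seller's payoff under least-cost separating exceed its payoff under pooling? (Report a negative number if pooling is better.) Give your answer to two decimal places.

Least-cost separating signal: w* solves 2839 = 7719 − 403·w*, so w* = (7719 − 2839)/403 ≈ 12.1092.
Peach type's separating payoff: 7719 − 281 × w* = 7719 − 281 × (7719 − 2839)/403 = 7719 − 1371280/403 ≈ 4316.3201.
Pooling payoff: 0.39 × 7719 + 0.61 × 2839 = 4742.2.
Difference: 4316.3201 − 4742.2 = -425.8799, i.e. -425.88 to two decimal places.
The peach type would prefer the pooling outcome.

-425.88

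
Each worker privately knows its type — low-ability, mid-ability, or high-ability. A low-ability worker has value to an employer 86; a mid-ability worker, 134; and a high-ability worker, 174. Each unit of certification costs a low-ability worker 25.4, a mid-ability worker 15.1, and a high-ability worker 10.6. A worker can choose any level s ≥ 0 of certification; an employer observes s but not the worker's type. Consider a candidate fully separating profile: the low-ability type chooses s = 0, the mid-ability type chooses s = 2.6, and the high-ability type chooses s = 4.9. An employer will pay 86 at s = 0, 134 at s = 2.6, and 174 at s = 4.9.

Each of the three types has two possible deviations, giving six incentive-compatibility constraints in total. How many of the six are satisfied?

High-ability (own payoff 174 − 10.6×4.9 = 122.06): to s=0 gives 86 → no gain ✓; to s=2.6 gives 134 − 10.6×2.6 = 106.44 → no gain ✓.
Low-ability (own payoff 86): to s=2.6 gives 134 − 25.4×2.6 = 67.96 → no gain ✓; to s=4.9 gives 174 − 25.4×4.9 = 49.54 → no gain ✓.
Mid-ability (own payoff 134 − 15.1×2.6 = 94.74): to s=0 gives 86 → no gain ✓; to s=4.9 gives 174 − 15.1×4.9 = 100.01 → profitable ✗.
5 of the 6 constraints hold; not an equilibrium.

5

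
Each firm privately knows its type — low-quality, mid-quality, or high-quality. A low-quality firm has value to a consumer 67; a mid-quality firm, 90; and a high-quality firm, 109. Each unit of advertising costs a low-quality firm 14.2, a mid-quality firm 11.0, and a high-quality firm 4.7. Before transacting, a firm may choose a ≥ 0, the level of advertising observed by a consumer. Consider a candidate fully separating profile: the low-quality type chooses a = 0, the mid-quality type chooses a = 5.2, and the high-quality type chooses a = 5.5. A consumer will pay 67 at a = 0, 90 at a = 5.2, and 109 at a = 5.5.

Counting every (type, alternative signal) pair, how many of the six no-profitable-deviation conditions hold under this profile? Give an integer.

4

Mid-quality (own payoff 90 − 11.0×5.2 = 32.8): to a=0 gives 67 → profitable ✗; to a=5.5 gives 109 − 11.0×5.5 = 48.5 → profitable ✗.
High-quality (own payoff 109 − 4.7×5.5 = 83.15): to a=0 gives 67 → no gain ✓; to a=5.2 gives 90 − 4.7×5.2 = 65.56 → no gain ✓.
Low-quality (own payoff 67): to a=5.2 gives 90 − 14.2×5.2 = 16.16 → no gain ✓; to a=5.5 gives 109 − 14.2×5.5 = 30.9 → no gain ✓.
4 of the 6 constraints hold; not an equilibrium.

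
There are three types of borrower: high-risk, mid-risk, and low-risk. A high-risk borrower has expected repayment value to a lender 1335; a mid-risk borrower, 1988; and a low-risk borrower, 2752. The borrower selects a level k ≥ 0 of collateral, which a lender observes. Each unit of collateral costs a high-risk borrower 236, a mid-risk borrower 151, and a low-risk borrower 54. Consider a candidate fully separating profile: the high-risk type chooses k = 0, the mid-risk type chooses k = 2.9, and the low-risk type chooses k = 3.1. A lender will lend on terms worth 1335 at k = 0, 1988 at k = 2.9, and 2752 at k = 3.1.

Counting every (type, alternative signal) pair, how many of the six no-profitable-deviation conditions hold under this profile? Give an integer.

Mid-risk (own payoff 1988 − 151×2.9 = 1550.1): to k=0 gives 1335 → no gain ✓; to k=3.1 gives 2752 − 151×3.1 = 2283.9 → profitable ✗.
High-risk (own payoff 1335): to k=2.9 gives 1988 − 236×2.9 = 1303.6 → no gain ✓; to k=3.1 gives 2752 − 236×3.1 = 2020.4 → profitable ✗.
Low-risk (own payoff 2752 − 54×3.1 = 2584.6): to k=0 gives 1335 → no gain ✓; to k=2.9 gives 1988 − 54×2.9 = 1831.4 → no gain ✓.
4 of the 6 constraints hold; not an equilibrium.

4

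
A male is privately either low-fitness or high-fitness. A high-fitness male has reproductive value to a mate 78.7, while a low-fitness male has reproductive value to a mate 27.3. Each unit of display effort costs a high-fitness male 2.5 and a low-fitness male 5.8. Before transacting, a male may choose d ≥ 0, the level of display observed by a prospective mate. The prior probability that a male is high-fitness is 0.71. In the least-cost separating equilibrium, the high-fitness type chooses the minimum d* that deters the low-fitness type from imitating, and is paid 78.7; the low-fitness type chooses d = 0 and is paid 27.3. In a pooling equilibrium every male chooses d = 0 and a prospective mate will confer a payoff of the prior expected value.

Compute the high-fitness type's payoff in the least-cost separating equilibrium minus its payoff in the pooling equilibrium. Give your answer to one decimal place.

-7.2

Least-cost separating signal: d* solves 27.3 = 78.7 − 5.8·d*, so d* = (78.7 − 27.3)/5.8 ≈ 8.8621.
High-fitness type's separating payoff: 78.7 − 2.5 × d* = 78.7 − 2.5 × (78.7 − 27.3)/5.8 = 78.7 − 128.5/5.8 ≈ 56.545.
Pooling payoff: 0.71 × 78.7 + 0.29 × 27.3 = 63.794.
Difference: 56.545 − 63.794 = -7.249, i.e. -7.2 to one decimal place.
The high-fitness type would prefer the pooling outcome.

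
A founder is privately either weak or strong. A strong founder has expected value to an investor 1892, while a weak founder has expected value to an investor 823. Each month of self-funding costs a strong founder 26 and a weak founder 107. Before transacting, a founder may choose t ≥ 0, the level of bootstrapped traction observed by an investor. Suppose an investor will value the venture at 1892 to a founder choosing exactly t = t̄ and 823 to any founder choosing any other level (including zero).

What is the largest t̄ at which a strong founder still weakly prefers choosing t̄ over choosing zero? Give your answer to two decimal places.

Choosing t̄ yields the strong type 1892 − 26·t̄; choosing zero yields 823.
The strong type is indifferent at 1892 − 26·t̄ = 823, i.e. t̄ = (1892 − 823) / 26 ≈ 41.12.
For any t̄ above 41.12 the strong type would rather pool at zero, so separation collapses.

41.12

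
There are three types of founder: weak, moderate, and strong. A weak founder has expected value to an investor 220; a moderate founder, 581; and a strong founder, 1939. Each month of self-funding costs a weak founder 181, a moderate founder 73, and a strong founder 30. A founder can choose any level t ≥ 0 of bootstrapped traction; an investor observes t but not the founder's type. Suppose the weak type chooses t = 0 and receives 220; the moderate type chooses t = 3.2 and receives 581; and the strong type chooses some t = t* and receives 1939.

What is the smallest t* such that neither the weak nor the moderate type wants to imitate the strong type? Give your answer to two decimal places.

Weak type (on-path payoff 220) won't mimic when 220 ≥ 1939 − 181·t*, i.e. t* ≥ 9.50.
Moderate type (on-path payoff 581 − 73×3.2 = 347.4) won't mimic when 347.4 ≥ 1939 − 73·t*, i.e. t* ≥ 21.80.
Both must hold, so t* = max(9.50, 21.80) = 21.80. The moderate type's constraint binds.

21.80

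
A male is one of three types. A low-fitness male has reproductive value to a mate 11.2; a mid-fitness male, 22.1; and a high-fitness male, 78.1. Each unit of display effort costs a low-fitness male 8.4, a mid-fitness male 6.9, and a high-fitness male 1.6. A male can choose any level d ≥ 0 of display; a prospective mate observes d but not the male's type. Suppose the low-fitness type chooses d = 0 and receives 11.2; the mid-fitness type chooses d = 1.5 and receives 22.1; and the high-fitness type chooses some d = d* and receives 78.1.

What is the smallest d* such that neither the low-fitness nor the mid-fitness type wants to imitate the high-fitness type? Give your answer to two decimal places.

Low-fitness type (on-path payoff 11.2) won't mimic when 11.2 ≥ 78.1 − 8.4·d*, i.e. d* ≥ 7.96.
Mid-fitness type (on-path payoff 22.1 − 6.9×1.5 = 11.75) won't mimic when 11.75 ≥ 78.1 − 6.9·d*, i.e. d* ≥ 9.62.
Both must hold, so d* = max(7.96, 9.62) = 9.62. The mid-fitness type's constraint binds.

9.62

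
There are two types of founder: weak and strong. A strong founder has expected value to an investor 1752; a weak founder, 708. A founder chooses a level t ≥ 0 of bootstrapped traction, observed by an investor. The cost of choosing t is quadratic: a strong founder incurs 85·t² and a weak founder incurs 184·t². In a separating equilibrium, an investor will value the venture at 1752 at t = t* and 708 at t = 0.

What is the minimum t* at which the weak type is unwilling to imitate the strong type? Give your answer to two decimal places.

The weak type at t = 0 receives 708; imitating at t* yields 1752 − 184·t*².
Indifference: 708 = 1752 − 184·t*², so t*² = (1752 − 708) / 184 ≈ 5.6739.
t* = √5.6739 ≈ 2.38.

2.38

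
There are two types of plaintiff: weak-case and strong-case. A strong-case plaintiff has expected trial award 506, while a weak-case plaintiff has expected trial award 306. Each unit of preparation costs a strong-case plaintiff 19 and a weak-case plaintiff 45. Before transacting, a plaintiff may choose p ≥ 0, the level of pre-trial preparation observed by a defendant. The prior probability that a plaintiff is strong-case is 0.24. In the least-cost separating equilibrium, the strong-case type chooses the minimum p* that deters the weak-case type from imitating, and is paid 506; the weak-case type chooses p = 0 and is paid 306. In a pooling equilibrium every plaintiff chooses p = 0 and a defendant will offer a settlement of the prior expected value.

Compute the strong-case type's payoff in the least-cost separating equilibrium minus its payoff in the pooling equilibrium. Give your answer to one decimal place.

67.6

Least-cost separating signal: p* solves 306 = 506 − 45·p*, so p* = (506 − 306)/45 ≈ 4.4444.
Strong-case type's separating payoff: 506 − 19 × p* = 506 − 19 × (506 − 306)/45 = 506 − 3800/45 ≈ 421.556.
Pooling payoff: 0.24 × 506 + 0.76 × 306 = 354.
Difference: 421.556 − 354 = 67.556, i.e. 67.6 to one decimal place.
The strong-case type prefers to separate.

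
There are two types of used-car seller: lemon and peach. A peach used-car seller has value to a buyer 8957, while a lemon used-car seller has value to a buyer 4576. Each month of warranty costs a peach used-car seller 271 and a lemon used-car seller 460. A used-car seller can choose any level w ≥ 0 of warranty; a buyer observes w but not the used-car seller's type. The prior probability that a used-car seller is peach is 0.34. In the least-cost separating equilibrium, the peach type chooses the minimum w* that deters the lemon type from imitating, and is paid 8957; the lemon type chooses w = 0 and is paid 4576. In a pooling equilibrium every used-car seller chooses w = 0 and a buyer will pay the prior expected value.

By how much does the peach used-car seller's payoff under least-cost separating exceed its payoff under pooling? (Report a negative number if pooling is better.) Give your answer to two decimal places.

Least-cost separating signal: w* solves 4576 = 8957 − 460·w*, so w* = (8957 − 4576)/460 ≈ 9.5239.
Peach type's separating payoff: 8957 − 271 × w* = 8957 − 271 × (8957 − 4576)/460 = 8957 − 1187251/460 ≈ 6376.0196.
Pooling payoff: 0.34 × 8957 + 0.66 × 4576 = 6065.54.
Difference: 6376.0196 − 6065.54 = 310.4796, i.e. 310.48 to two decimal places.
The peach type prefers to separate.

310.48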